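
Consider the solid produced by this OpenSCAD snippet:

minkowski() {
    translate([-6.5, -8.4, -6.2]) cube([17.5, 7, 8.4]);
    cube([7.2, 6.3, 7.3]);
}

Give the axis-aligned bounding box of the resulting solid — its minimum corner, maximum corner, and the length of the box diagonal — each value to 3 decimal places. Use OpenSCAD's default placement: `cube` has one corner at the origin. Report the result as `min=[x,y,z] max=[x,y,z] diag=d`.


min=[-6.500,-8.400,-6.200] max=[18.200,4.900,9.500] diag=32.148

A = translate([-6.5, -8.4, -6.2]) cube([17.5, 7, 8.4]) → bbox [-6.5,-8.4,-6.2] .. [11,-1.4,2.2]
B = cube([7.2, 6.3, 7.3]) → bbox [0,0,0] .. [7.2,6.3,7.3]
lo = A.lo+B.lo = [-6.5+0, -8.4+0, -6.2+0] = [-6.500,-8.400,-6.200]
hi = A.hi+B.hi = [11+7.2, -1.4+6.3, 2.2+7.3] = [18.200,4.900,9.500]
diag = √(24.7²+13.3²+15.7²) = √1033.47 = 32.148


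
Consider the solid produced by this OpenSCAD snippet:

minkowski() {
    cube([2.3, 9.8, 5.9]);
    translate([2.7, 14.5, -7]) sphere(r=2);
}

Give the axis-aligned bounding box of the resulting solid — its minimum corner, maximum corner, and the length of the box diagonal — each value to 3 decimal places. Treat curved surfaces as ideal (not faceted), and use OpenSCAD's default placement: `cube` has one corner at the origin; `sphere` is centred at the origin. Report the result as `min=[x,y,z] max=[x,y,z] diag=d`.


min=[0.700,12.500,-9.000] max=[7.000,26.300,0.900] diag=18.115

A = translate([2.7, 14.5, -7]) sphere(r=2) → bbox [0.7,12.5,-9] .. [4.7,16.5,-5]
B = cube([2.3, 9.8, 5.9]) → bbox [0,0,0] .. [2.3,9.8,5.9]
lo = A.lo+B.lo = [0.7+0, 12.5+0, -9+0] = [0.700,12.500,-9.000]
hi = A.hi+B.hi = [4.7+2.3, 16.5+9.8, -5+5.9] = [7.000,26.300,0.900]
diag = √(6.3²+13.8²+9.9²) = √328.14 = 18.115


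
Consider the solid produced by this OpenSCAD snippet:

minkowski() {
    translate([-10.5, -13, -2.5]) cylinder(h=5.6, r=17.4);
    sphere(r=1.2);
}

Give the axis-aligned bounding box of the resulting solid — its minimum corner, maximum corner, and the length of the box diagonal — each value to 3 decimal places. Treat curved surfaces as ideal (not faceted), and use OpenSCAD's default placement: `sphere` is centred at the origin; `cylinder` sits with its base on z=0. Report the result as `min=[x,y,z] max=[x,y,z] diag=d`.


A = translate([-10.5, -13, -2.5]) cylinder(h=5.6, r=17.4) → bbox [-27.9,-30.4,-2.5] .. [6.9,4.4,3.1]
B = sphere(r=1.2) → bbox [-1.2,-1.2,-1.2] .. [1.2,1.2,1.2]
lo = A.lo+B.lo = [-27.9-1.2, -30.4-1.2, -2.5-1.2] = [-29.100,-31.600,-3.700]
hi = A.hi+B.hi = [6.9+1.2, 4.4+1.2, 3.1+1.2] = [8.100,5.600,4.300]
diag = √(37.2²+37.2²+8²) = √2831.68 = 53.214

min=[-29.100,-31.600,-3.700] max=[8.100,5.600,4.300] diag=53.214


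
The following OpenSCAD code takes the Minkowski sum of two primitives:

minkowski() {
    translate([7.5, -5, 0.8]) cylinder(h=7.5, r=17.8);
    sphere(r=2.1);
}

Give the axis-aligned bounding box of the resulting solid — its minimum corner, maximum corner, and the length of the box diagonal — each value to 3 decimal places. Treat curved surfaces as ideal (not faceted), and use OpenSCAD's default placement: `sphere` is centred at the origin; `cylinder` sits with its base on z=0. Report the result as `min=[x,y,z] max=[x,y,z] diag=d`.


min=[-12.400,-24.900,-1.300] max=[27.400,14.900,10.400] diag=57.489

A = translate([7.5, -5, 0.8]) cylinder(h=7.5, r=17.8) → bbox [-10.3,-22.8,0.8] .. [25.3,12.8,8.3]
B = sphere(r=2.1) → bbox [-2.1,-2.1,-2.1] .. [2.1,2.1,2.1]
lo = A.lo+B.lo = [-10.3-2.1, -22.8-2.1, 0.8-2.1] = [-12.400,-24.900,-1.300]
hi = A.hi+B.hi = [25.3+2.1, 12.8+2.1, 8.3+2.1] = [27.400,14.900,10.400]
diag = √(39.8²+39.8²+11.7²) = √3304.97 = 57.489


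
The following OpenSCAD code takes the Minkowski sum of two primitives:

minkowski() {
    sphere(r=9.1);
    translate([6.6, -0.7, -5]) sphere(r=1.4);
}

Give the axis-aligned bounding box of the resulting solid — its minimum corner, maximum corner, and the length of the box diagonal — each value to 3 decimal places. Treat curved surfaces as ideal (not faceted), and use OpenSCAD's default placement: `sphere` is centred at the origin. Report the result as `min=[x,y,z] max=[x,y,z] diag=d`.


A = translate([6.6, -0.7, -5]) sphere(r=1.4) → bbox [5.2,-2.1,-6.4] .. [8,0.7,-3.6]
B = sphere(r=9.1) → bbox [-9.1,-9.1,-9.1] .. [9.1,9.1,9.1]
lo = A.lo+B.lo = [5.2-9.1, -2.1-9.1, -6.4-9.1] = [-3.900,-11.200,-15.500]
hi = A.hi+B.hi = [8+9.1, 0.7+9.1, -3.6+9.1] = [17.100,9.800,5.500]
diag = √(21²+21²+21²) = √1323 = 36.373

min=[-3.900,-11.200,-15.500] max=[17.100,9.800,5.500] diag=36.373


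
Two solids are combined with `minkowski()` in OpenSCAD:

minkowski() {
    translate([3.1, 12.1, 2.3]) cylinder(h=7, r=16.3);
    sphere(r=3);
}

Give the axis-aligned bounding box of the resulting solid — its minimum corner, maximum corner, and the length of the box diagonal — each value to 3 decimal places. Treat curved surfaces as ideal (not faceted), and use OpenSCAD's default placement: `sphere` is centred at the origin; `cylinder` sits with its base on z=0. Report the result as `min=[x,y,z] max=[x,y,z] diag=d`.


A = translate([3.1, 12.1, 2.3]) cylinder(h=7, r=16.3) → bbox [-13.2,-4.2,2.3] .. [19.4,28.4,9.3]
B = sphere(r=3) → bbox [-3,-3,-3] .. [3,3,3]
lo = A.lo+B.lo = [-13.2-3, -4.2-3, 2.3-3] = [-16.200,-7.200,-0.700]
hi = A.hi+B.hi = [19.4+3, 28.4+3, 9.3+3] = [22.400,31.400,12.300]
diag = √(38.6²+38.6²+13²) = √3148.92 = 56.115

min=[-16.200,-7.200,-0.700] max=[22.400,31.400,12.300] diag=56.115


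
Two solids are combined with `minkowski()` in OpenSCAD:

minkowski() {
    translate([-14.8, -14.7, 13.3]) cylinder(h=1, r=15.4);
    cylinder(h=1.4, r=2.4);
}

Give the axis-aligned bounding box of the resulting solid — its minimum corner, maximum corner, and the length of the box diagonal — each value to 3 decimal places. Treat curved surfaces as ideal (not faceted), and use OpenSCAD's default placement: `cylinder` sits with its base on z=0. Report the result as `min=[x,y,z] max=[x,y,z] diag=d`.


A = translate([-14.8, -14.7, 13.3]) cylinder(h=1, r=15.4) → bbox [-30.2,-30.1,13.3] .. [0.6,0.7,14.3]
B = cylinder(h=1.4, r=2.4) → bbox [-2.4,-2.4,0] .. [2.4,2.4,1.4]
lo = A.lo+B.lo = [-30.2-2.4, -30.1-2.4, 13.3+0] = [-32.600,-32.500,13.300]
hi = A.hi+B.hi = [0.6+2.4, 0.7+2.4, 14.3+1.4] = [3.000,3.100,15.700]
diag = √(35.6²+35.6²+2.4²) = √2540.48 = 50.403

min=[-32.600,-32.500,13.300] max=[3.000,3.100,15.700] diag=50.403


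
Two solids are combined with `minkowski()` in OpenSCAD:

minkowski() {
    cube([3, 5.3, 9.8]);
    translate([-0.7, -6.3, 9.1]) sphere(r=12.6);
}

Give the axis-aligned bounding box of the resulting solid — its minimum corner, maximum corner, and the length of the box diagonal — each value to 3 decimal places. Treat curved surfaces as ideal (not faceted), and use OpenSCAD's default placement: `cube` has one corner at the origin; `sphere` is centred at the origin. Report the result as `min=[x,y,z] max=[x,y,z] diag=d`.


min=[-13.300,-18.900,-3.500] max=[14.900,11.600,31.500] diag=54.318

A = translate([-0.7, -6.3, 9.1]) sphere(r=12.6) → bbox [-13.3,-18.9,-3.5] .. [11.9,6.3,21.7]
B = cube([3, 5.3, 9.8]) → bbox [0,0,0] .. [3,5.3,9.8]
lo = A.lo+B.lo = [-13.3+0, -18.9+0, -3.5+0] = [-13.300,-18.900,-3.500]
hi = A.hi+B.hi = [11.9+3, 6.3+5.3, 21.7+9.8] = [14.900,11.600,31.500]
diag = √(28.2²+30.5²+35²) = √2950.49 = 54.318


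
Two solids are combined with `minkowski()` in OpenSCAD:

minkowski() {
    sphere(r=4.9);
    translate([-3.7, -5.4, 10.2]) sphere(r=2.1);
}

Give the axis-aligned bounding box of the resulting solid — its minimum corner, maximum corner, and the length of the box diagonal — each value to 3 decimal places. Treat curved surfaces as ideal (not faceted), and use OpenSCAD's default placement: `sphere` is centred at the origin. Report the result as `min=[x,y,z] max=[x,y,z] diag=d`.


A = translate([-3.7, -5.4, 10.2]) sphere(r=2.1) → bbox [-5.8,-7.5,8.1] .. [-1.6,-3.3,12.3]
B = sphere(r=4.9) → bbox [-4.9,-4.9,-4.9] .. [4.9,4.9,4.9]
lo = A.lo+B.lo = [-5.8-4.9, -7.5-4.9, 8.1-4.9] = [-10.700,-12.400,3.200]
hi = A.hi+B.hi = [-1.6+4.9, -3.3+4.9, 12.3+4.9] = [3.300,1.600,17.200]
diag = √(14²+14²+14²) = √588 = 24.249

min=[-10.700,-12.400,3.200] max=[3.300,1.600,17.200] diag=24.249


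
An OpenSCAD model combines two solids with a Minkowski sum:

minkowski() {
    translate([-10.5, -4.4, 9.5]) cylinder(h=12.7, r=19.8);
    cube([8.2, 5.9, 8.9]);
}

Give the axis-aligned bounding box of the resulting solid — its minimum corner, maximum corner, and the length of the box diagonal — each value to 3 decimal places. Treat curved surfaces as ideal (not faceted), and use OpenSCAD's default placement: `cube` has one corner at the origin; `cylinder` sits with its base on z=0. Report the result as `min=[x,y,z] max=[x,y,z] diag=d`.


min=[-30.300,-24.200,9.500] max=[17.500,21.300,31.100] diag=69.438

A = translate([-10.5, -4.4, 9.5]) cylinder(h=12.7, r=19.8) → bbox [-30.3,-24.2,9.5] .. [9.3,15.4,22.2]
B = cube([8.2, 5.9, 8.9]) → bbox [0,0,0] .. [8.2,5.9,8.9]
lo = A.lo+B.lo = [-30.3+0, -24.2+0, 9.5+0] = [-30.300,-24.200,9.500]
hi = A.hi+B.hi = [9.3+8.2, 15.4+5.9, 22.2+8.9] = [17.500,21.300,31.100]
diag = √(47.8²+45.5²+21.6²) = √4821.65 = 69.438


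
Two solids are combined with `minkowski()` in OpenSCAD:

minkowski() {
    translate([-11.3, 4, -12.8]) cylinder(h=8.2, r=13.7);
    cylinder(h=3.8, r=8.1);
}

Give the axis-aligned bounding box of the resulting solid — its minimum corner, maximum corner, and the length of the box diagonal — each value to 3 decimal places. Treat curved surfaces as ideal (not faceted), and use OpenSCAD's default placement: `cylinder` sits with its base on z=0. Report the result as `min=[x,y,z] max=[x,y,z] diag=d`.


min=[-33.100,-17.800,-12.800] max=[10.500,25.800,-0.800] diag=62.817

A = translate([-11.3, 4, -12.8]) cylinder(h=8.2, r=13.7) → bbox [-25,-9.7,-12.8] .. [2.4,17.7,-4.6]
B = cylinder(h=3.8, r=8.1) → bbox [-8.1,-8.1,0] .. [8.1,8.1,3.8]
lo = A.lo+B.lo = [-25-8.1, -9.7-8.1, -12.8+0] = [-33.100,-17.800,-12.800]
hi = A.hi+B.hi = [2.4+8.1, 17.7+8.1, -4.6+3.8] = [10.500,25.800,-0.800]
diag = √(43.6²+43.6²+12²) = √3945.92 = 62.817


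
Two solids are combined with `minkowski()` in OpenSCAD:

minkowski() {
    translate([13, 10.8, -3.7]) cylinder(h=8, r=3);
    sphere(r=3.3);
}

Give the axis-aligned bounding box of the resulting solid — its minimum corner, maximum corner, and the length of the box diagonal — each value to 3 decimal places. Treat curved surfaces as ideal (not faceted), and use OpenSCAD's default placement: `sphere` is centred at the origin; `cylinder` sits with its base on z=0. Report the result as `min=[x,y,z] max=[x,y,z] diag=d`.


min=[6.700,4.500,-7.000] max=[19.300,17.100,7.600] diag=23.036

A = translate([13, 10.8, -3.7]) cylinder(h=8, r=3) → bbox [10,7.8,-3.7] .. [16,13.8,4.3]
B = sphere(r=3.3) → bbox [-3.3,-3.3,-3.3] .. [3.3,3.3,3.3]
lo = A.lo+B.lo = [10-3.3, 7.8-3.3, -3.7-3.3] = [6.700,4.500,-7.000]
hi = A.hi+B.hi = [16+3.3, 13.8+3.3, 4.3+3.3] = [19.300,17.100,7.600]
diag = √(12.6²+12.6²+14.6²) = √530.68 = 23.036


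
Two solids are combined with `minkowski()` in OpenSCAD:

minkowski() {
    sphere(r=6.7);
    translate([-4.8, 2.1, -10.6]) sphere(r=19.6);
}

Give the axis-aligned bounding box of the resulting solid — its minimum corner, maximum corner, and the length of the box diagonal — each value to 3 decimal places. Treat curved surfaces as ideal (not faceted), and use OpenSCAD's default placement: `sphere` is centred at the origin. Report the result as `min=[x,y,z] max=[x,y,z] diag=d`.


min=[-31.100,-24.200,-36.900] max=[21.500,28.400,15.700] diag=91.106

A = translate([-4.8, 2.1, -10.6]) sphere(r=19.6) → bbox [-24.4,-17.5,-30.2] .. [14.8,21.7,9]
B = sphere(r=6.7) → bbox [-6.7,-6.7,-6.7] .. [6.7,6.7,6.7]
lo = A.lo+B.lo = [-24.4-6.7, -17.5-6.7, -30.2-6.7] = [-31.100,-24.200,-36.900]
hi = A.hi+B.hi = [14.8+6.7, 21.7+6.7, 9+6.7] = [21.500,28.400,15.700]
diag = √(52.6²+52.6²+52.6²) = √8300.28 = 91.106


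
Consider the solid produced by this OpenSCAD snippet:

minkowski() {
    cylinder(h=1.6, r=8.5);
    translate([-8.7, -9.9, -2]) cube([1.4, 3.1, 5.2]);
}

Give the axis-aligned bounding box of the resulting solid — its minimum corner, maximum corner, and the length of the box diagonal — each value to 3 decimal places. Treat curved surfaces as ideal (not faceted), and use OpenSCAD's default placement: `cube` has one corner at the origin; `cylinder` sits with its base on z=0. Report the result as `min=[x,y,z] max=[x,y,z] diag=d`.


A = translate([-8.7, -9.9, -2]) cube([1.4, 3.1, 5.2]) → bbox [-8.7,-9.9,-2] .. [-7.3,-6.8,3.2]
B = cylinder(h=1.6, r=8.5) → bbox [-8.5,-8.5,0] .. [8.5,8.5,1.6]
lo = A.lo+B.lo = [-8.7-8.5, -9.9-8.5, -2+0] = [-17.200,-18.400,-2.000]
hi = A.hi+B.hi = [-7.3+8.5, -6.8+8.5, 3.2+1.6] = [1.200,1.700,4.800]
diag = √(18.4²+20.1²+6.8²) = √788.81 = 28.086

min=[-17.200,-18.400,-2.000] max=[1.200,1.700,4.800] diag=28.086


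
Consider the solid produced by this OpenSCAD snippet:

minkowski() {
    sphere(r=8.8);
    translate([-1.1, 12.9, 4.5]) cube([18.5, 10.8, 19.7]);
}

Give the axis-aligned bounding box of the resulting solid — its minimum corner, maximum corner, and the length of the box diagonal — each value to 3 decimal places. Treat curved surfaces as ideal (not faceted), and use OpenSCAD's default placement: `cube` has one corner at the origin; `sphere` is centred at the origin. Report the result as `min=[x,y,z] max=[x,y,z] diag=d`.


A = translate([-1.1, 12.9, 4.5]) cube([18.5, 10.8, 19.7]) → bbox [-1.1,12.9,4.5] .. [17.4,23.7,24.2]
B = sphere(r=8.8) → bbox [-8.8,-8.8,-8.8] .. [8.8,8.8,8.8]
lo = A.lo+B.lo = [-1.1-8.8, 12.9-8.8, 4.5-8.8] = [-9.900,4.100,-4.300]
hi = A.hi+B.hi = [17.4+8.8, 23.7+8.8, 24.2+8.8] = [26.200,32.500,33.000]
diag = √(36.1²+28.4²+37.3²) = √3501.06 = 59.170

min=[-9.900,4.100,-4.300] max=[26.200,32.500,33.000] diag=59.170


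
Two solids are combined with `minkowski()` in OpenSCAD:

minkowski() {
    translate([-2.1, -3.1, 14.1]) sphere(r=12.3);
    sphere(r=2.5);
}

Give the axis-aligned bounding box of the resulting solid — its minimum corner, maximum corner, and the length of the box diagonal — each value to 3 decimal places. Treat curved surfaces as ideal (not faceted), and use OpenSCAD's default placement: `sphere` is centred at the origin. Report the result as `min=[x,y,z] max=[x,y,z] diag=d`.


A = translate([-2.1, -3.1, 14.1]) sphere(r=12.3) → bbox [-14.4,-15.4,1.8] .. [10.2,9.2,26.4]
B = sphere(r=2.5) → bbox [-2.5,-2.5,-2.5] .. [2.5,2.5,2.5]
lo = A.lo+B.lo = [-14.4-2.5, -15.4-2.5, 1.8-2.5] = [-16.900,-17.900,-0.700]
hi = A.hi+B.hi = [10.2+2.5, 9.2+2.5, 26.4+2.5] = [12.700,11.700,28.900]
diag = √(29.6²+29.6²+29.6²) = √2628.48 = 51.269

min=[-16.900,-17.900,-0.700] max=[12.700,11.700,28.900] diag=51.269


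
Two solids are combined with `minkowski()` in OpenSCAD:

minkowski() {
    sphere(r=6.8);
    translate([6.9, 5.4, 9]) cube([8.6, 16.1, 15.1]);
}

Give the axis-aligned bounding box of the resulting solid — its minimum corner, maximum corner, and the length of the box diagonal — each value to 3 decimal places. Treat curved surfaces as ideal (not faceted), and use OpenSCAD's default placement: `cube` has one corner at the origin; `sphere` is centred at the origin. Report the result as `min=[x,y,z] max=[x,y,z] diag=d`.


A = translate([6.9, 5.4, 9]) cube([8.6, 16.1, 15.1]) → bbox [6.9,5.4,9] .. [15.5,21.5,24.1]
B = sphere(r=6.8) → bbox [-6.8,-6.8,-6.8] .. [6.8,6.8,6.8]
lo = A.lo+B.lo = [6.9-6.8, 5.4-6.8, 9-6.8] = [0.100,-1.400,2.200]
hi = A.hi+B.hi = [15.5+6.8, 21.5+6.8, 24.1+6.8] = [22.300,28.300,30.900]
diag = √(22.2²+29.7²+28.7²) = √2198.62 = 46.889

min=[0.100,-1.400,2.200] max=[22.300,28.300,30.900] diag=46.889


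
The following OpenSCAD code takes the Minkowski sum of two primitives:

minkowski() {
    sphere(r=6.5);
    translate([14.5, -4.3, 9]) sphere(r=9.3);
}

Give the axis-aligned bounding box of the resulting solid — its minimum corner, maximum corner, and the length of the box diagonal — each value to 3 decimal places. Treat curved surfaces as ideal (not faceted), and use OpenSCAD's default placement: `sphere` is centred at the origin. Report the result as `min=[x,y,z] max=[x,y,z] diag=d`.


min=[-1.300,-20.100,-6.800] max=[30.300,11.500,24.800] diag=54.733

A = translate([14.5, -4.3, 9]) sphere(r=9.3) → bbox [5.2,-13.6,-0.3] .. [23.8,5,18.3]
B = sphere(r=6.5) → bbox [-6.5,-6.5,-6.5] .. [6.5,6.5,6.5]
lo = A.lo+B.lo = [5.2-6.5, -13.6-6.5, -0.3-6.5] = [-1.300,-20.100,-6.800]
hi = A.hi+B.hi = [23.8+6.5, 5+6.5, 18.3+6.5] = [30.300,11.500,24.800]
diag = √(31.6²+31.6²+31.6²) = √2995.68 = 54.733


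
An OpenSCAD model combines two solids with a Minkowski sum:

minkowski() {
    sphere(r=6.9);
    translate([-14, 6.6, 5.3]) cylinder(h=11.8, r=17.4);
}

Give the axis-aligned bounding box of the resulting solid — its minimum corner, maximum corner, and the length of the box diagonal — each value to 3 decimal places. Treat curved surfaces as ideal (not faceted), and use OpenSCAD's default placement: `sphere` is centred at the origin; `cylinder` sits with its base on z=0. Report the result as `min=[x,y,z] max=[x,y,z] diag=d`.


A = translate([-14, 6.6, 5.3]) cylinder(h=11.8, r=17.4) → bbox [-31.4,-10.8,5.3] .. [3.4,24,17.1]
B = sphere(r=6.9) → bbox [-6.9,-6.9,-6.9] .. [6.9,6.9,6.9]
lo = A.lo+B.lo = [-31.4-6.9, -10.8-6.9, 5.3-6.9] = [-38.300,-17.700,-1.600]
hi = A.hi+B.hi = [3.4+6.9, 24+6.9, 17.1+6.9] = [10.300,30.900,24.000]
diag = √(48.6²+48.6²+25.6²) = √5379.28 = 73.344

min=[-38.300,-17.700,-1.600] max=[10.300,30.900,24.000] diag=73.344


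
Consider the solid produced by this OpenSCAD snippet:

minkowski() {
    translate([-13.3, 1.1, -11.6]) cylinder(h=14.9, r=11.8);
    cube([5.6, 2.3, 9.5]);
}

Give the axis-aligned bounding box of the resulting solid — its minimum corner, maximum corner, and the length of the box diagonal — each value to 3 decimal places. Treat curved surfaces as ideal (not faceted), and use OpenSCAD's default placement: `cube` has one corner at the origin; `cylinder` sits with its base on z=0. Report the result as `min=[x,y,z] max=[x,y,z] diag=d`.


A = translate([-13.3, 1.1, -11.6]) cylinder(h=14.9, r=11.8) → bbox [-25.1,-10.7,-11.6] .. [-1.5,12.9,3.3]
B = cube([5.6, 2.3, 9.5]) → bbox [0,0,0] .. [5.6,2.3,9.5]
lo = A.lo+B.lo = [-25.1+0, -10.7+0, -11.6+0] = [-25.100,-10.700,-11.600]
hi = A.hi+B.hi = [-1.5+5.6, 12.9+2.3, 3.3+9.5] = [4.100,15.200,12.800]
diag = √(29.2²+25.9²+24.4²) = √2118.81 = 46.031

min=[-25.100,-10.700,-11.600] max=[4.100,15.200,12.800] diag=46.031


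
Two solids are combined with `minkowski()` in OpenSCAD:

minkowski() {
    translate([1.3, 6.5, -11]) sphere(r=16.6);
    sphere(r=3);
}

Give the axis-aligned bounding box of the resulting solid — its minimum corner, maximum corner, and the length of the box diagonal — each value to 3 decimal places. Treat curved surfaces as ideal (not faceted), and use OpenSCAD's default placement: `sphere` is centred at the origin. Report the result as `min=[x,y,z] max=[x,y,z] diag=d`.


A = translate([1.3, 6.5, -11]) sphere(r=16.6) → bbox [-15.3,-10.1,-27.6] .. [17.9,23.1,5.6]
B = sphere(r=3) → bbox [-3,-3,-3] .. [3,3,3]
lo = A.lo+B.lo = [-15.3-3, -10.1-3, -27.6-3] = [-18.300,-13.100,-30.600]
hi = A.hi+B.hi = [17.9+3, 23.1+3, 5.6+3] = [20.900,26.100,8.600]
diag = √(39.2²+39.2²+39.2²) = √4609.92 = 67.896

min=[-18.300,-13.100,-30.600] max=[20.900,26.100,8.600] diag=67.896


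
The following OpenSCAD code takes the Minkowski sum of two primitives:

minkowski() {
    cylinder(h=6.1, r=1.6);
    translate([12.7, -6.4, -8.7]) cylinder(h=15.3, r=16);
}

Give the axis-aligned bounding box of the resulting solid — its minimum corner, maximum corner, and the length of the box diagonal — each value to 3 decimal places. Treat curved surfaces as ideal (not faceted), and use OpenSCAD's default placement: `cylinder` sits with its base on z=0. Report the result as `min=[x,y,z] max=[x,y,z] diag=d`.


min=[-4.900,-24.000,-8.700] max=[30.300,11.200,12.700] diag=54.185

A = translate([12.7, -6.4, -8.7]) cylinder(h=15.3, r=16) → bbox [-3.3,-22.4,-8.7] .. [28.7,9.6,6.6]
B = cylinder(h=6.1, r=1.6) → bbox [-1.6,-1.6,0] .. [1.6,1.6,6.1]
lo = A.lo+B.lo = [-3.3-1.6, -22.4-1.6, -8.7+0] = [-4.900,-24.000,-8.700]
hi = A.hi+B.hi = [28.7+1.6, 9.6+1.6, 6.6+6.1] = [30.300,11.200,12.700]
diag = √(35.2²+35.2²+21.4²) = √2936.04 = 54.185


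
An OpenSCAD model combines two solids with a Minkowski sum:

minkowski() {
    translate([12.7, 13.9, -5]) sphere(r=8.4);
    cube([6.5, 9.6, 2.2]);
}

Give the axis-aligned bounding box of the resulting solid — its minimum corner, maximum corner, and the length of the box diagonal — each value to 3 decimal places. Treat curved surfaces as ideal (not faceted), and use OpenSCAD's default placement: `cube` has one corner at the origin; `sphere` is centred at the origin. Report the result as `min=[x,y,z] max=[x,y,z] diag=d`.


A = translate([12.7, 13.9, -5]) sphere(r=8.4) → bbox [4.3,5.5,-13.4] .. [21.1,22.3,3.4]
B = cube([6.5, 9.6, 2.2]) → bbox [0,0,0] .. [6.5,9.6,2.2]
lo = A.lo+B.lo = [4.3+0, 5.5+0, -13.4+0] = [4.300,5.500,-13.400]
hi = A.hi+B.hi = [21.1+6.5, 22.3+9.6, 3.4+2.2] = [27.600,31.900,5.600]
diag = √(23.3²+26.4²+19²) = √1600.85 = 40.011

min=[4.300,5.500,-13.400] max=[27.600,31.900,5.600] diag=40.011


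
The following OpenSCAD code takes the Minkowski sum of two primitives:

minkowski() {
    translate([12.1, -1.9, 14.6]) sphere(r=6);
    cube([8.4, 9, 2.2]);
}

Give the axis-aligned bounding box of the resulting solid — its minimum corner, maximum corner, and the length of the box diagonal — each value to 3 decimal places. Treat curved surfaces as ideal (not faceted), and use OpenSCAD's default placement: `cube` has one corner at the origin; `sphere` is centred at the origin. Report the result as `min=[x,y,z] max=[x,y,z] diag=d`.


A = translate([12.1, -1.9, 14.6]) sphere(r=6) → bbox [6.1,-7.9,8.6] .. [18.1,4.1,20.6]
B = cube([8.4, 9, 2.2]) → bbox [0,0,0] .. [8.4,9,2.2]
lo = A.lo+B.lo = [6.1+0, -7.9+0, 8.6+0] = [6.100,-7.900,8.600]
hi = A.hi+B.hi = [18.1+8.4, 4.1+9, 20.6+2.2] = [26.500,13.100,22.800]
diag = √(20.4²+21²+14.2²) = √1058.8 = 32.539

min=[6.100,-7.900,8.600] max=[26.500,13.100,22.800] diag=32.539


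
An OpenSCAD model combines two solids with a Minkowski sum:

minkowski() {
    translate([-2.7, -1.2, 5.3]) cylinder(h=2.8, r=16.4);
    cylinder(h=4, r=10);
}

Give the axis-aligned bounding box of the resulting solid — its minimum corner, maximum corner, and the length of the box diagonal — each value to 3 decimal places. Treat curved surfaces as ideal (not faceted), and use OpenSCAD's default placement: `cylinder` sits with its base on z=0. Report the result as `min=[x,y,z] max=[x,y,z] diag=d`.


A = translate([-2.7, -1.2, 5.3]) cylinder(h=2.8, r=16.4) → bbox [-19.1,-17.6,5.3] .. [13.7,15.2,8.1]
B = cylinder(h=4, r=10) → bbox [-10,-10,0] .. [10,10,4]
lo = A.lo+B.lo = [-19.1-10, -17.6-10, 5.3+0] = [-29.100,-27.600,5.300]
hi = A.hi+B.hi = [13.7+10, 15.2+10, 8.1+4] = [23.700,25.200,12.100]
diag = √(52.8²+52.8²+6.8²) = √5621.92 = 74.979

min=[-29.100,-27.600,5.300] max=[23.700,25.200,12.100] diag=74.979


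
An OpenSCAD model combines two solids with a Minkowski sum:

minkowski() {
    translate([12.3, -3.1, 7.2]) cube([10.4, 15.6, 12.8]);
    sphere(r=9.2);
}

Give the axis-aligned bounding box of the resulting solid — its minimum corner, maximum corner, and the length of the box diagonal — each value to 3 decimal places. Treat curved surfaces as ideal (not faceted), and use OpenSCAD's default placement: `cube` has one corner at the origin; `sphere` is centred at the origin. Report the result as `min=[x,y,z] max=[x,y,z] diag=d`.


A = translate([12.3, -3.1, 7.2]) cube([10.4, 15.6, 12.8]) → bbox [12.3,-3.1,7.2] .. [22.7,12.5,20]
B = sphere(r=9.2) → bbox [-9.2,-9.2,-9.2] .. [9.2,9.2,9.2]
lo = A.lo+B.lo = [12.3-9.2, -3.1-9.2, 7.2-9.2] = [3.100,-12.300,-2.000]
hi = A.hi+B.hi = [22.7+9.2, 12.5+9.2, 20+9.2] = [31.900,21.700,29.200]
diag = √(28.8²+34²+31.2²) = √2958.88 = 54.396

min=[3.100,-12.300,-2.000] max=[31.900,21.700,29.200] diag=54.396


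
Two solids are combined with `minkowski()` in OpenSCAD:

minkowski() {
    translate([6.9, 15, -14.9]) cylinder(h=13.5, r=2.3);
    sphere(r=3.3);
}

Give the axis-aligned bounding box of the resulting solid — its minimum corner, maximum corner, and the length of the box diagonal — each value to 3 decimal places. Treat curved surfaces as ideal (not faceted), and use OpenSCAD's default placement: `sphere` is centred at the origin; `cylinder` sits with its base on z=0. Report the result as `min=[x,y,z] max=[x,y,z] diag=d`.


min=[1.300,9.400,-18.200] max=[12.500,20.600,1.900] diag=25.591

A = translate([6.9, 15, -14.9]) cylinder(h=13.5, r=2.3) → bbox [4.6,12.7,-14.9] .. [9.2,17.3,-1.4]
B = sphere(r=3.3) → bbox [-3.3,-3.3,-3.3] .. [3.3,3.3,3.3]
lo = A.lo+B.lo = [4.6-3.3, 12.7-3.3, -14.9-3.3] = [1.300,9.400,-18.200]
hi = A.hi+B.hi = [9.2+3.3, 17.3+3.3, -1.4+3.3] = [12.500,20.600,1.900]
diag = √(11.2²+11.2²+20.1²) = √654.89 = 25.591


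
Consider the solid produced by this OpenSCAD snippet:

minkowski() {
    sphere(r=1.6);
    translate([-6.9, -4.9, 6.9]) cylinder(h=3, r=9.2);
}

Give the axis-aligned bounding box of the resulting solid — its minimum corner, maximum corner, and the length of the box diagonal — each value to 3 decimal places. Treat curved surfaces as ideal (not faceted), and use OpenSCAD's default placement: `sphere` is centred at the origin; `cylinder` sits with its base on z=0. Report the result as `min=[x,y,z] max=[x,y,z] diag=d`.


min=[-17.700,-15.700,5.300] max=[3.900,5.900,11.500] diag=31.170

A = translate([-6.9, -4.9, 6.9]) cylinder(h=3, r=9.2) → bbox [-16.1,-14.1,6.9] .. [2.3,4.3,9.9]
B = sphere(r=1.6) → bbox [-1.6,-1.6,-1.6] .. [1.6,1.6,1.6]
lo = A.lo+B.lo = [-16.1-1.6, -14.1-1.6, 6.9-1.6] = [-17.700,-15.700,5.300]
hi = A.hi+B.hi = [2.3+1.6, 4.3+1.6, 9.9+1.6] = [3.900,5.900,11.500]
diag = √(21.6²+21.6²+6.2²) = √971.56 = 31.170


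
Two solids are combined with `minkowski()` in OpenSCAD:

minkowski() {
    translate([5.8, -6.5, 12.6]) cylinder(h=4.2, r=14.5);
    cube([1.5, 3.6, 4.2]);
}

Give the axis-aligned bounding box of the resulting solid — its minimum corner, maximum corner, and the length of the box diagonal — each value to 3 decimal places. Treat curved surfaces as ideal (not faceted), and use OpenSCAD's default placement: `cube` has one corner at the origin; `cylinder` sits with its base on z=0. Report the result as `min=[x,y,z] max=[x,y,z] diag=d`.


A = translate([5.8, -6.5, 12.6]) cylinder(h=4.2, r=14.5) → bbox [-8.7,-21,12.6] .. [20.3,8,16.8]
B = cube([1.5, 3.6, 4.2]) → bbox [0,0,0] .. [1.5,3.6,4.2]
lo = A.lo+B.lo = [-8.7+0, -21+0, 12.6+0] = [-8.700,-21.000,12.600]
hi = A.hi+B.hi = [20.3+1.5, 8+3.6, 16.8+4.2] = [21.800,11.600,21.000]
diag = √(30.5²+32.6²+8.4²) = √2063.57 = 45.427

min=[-8.700,-21.000,12.600] max=[21.800,11.600,21.000] diag=45.427


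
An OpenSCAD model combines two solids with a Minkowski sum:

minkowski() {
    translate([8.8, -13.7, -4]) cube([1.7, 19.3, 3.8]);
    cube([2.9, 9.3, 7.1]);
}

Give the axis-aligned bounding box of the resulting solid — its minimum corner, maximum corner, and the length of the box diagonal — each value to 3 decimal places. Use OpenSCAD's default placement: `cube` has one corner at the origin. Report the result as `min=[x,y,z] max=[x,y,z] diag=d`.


min=[8.800,-13.700,-4.000] max=[13.400,14.900,6.900] diag=30.950

A = translate([8.8, -13.7, -4]) cube([1.7, 19.3, 3.8]) → bbox [8.8,-13.7,-4] .. [10.5,5.6,-0.2]
B = cube([2.9, 9.3, 7.1]) → bbox [0,0,0] .. [2.9,9.3,7.1]
lo = A.lo+B.lo = [8.8+0, -13.7+0, -4+0] = [8.800,-13.700,-4.000]
hi = A.hi+B.hi = [10.5+2.9, 5.6+9.3, -0.2+7.1] = [13.400,14.900,6.900]
diag = √(4.6²+28.6²+10.9²) = √957.93 = 30.950


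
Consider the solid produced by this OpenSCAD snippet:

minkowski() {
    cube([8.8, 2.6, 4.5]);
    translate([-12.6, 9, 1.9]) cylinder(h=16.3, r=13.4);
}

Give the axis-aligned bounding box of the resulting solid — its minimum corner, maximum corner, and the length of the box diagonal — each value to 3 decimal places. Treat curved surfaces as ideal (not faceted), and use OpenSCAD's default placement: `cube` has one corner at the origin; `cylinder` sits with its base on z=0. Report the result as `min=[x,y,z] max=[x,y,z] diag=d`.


min=[-26.000,-4.400,1.900] max=[9.600,25.000,22.700] diag=50.640

A = translate([-12.6, 9, 1.9]) cylinder(h=16.3, r=13.4) → bbox [-26,-4.4,1.9] .. [0.8,22.4,18.2]
B = cube([8.8, 2.6, 4.5]) → bbox [0,0,0] .. [8.8,2.6,4.5]
lo = A.lo+B.lo = [-26+0, -4.4+0, 1.9+0] = [-26.000,-4.400,1.900]
hi = A.hi+B.hi = [0.8+8.8, 22.4+2.6, 18.2+4.5] = [9.600,25.000,22.700]
diag = √(35.6²+29.4²+20.8²) = √2564.36 = 50.640


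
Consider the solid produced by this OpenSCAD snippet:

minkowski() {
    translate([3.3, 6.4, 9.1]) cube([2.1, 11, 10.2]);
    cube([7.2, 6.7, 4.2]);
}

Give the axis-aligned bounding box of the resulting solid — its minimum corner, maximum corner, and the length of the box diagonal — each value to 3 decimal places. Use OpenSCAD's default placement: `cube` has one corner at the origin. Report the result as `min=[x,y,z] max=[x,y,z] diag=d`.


min=[3.300,6.400,9.100] max=[12.600,24.100,23.500] diag=24.640

A = translate([3.3, 6.4, 9.1]) cube([2.1, 11, 10.2]) → bbox [3.3,6.4,9.1] .. [5.4,17.4,19.3]
B = cube([7.2, 6.7, 4.2]) → bbox [0,0,0] .. [7.2,6.7,4.2]
lo = A.lo+B.lo = [3.3+0, 6.4+0, 9.1+0] = [3.300,6.400,9.100]
hi = A.hi+B.hi = [5.4+7.2, 17.4+6.7, 19.3+4.2] = [12.600,24.100,23.500]
diag = √(9.3²+17.7²+14.4²) = √607.14 = 24.640


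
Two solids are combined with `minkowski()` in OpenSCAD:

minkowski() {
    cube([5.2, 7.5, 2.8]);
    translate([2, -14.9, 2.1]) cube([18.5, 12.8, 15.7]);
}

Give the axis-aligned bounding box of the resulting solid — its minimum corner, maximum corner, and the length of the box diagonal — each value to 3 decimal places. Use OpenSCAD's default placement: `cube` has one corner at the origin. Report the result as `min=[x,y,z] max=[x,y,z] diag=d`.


A = translate([2, -14.9, 2.1]) cube([18.5, 12.8, 15.7]) → bbox [2,-14.9,2.1] .. [20.5,-2.1,17.8]
B = cube([5.2, 7.5, 2.8]) → bbox [0,0,0] .. [5.2,7.5,2.8]
lo = A.lo+B.lo = [2+0, -14.9+0, 2.1+0] = [2.000,-14.900,2.100]
hi = A.hi+B.hi = [20.5+5.2, -2.1+7.5, 17.8+2.8] = [25.700,5.400,20.600]
diag = √(23.7²+20.3²+18.5²) = √1316.03 = 36.277

min=[2.000,-14.900,2.100] max=[25.700,5.400,20.600] diag=36.277


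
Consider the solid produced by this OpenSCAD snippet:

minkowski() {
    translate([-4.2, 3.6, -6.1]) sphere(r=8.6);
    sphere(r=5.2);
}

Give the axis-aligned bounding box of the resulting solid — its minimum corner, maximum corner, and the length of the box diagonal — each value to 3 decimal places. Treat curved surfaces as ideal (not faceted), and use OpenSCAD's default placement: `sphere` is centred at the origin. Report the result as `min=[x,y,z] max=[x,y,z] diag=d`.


A = translate([-4.2, 3.6, -6.1]) sphere(r=8.6) → bbox [-12.8,-5,-14.7] .. [4.4,12.2,2.5]
B = sphere(r=5.2) → bbox [-5.2,-5.2,-5.2] .. [5.2,5.2,5.2]
lo = A.lo+B.lo = [-12.8-5.2, -5-5.2, -14.7-5.2] = [-18.000,-10.200,-19.900]
hi = A.hi+B.hi = [4.4+5.2, 12.2+5.2, 2.5+5.2] = [9.600,17.400,7.700]
diag = √(27.6²+27.6²+27.6²) = √2285.28 = 47.805

min=[-18.000,-10.200,-19.900] max=[9.600,17.400,7.700] diag=47.805


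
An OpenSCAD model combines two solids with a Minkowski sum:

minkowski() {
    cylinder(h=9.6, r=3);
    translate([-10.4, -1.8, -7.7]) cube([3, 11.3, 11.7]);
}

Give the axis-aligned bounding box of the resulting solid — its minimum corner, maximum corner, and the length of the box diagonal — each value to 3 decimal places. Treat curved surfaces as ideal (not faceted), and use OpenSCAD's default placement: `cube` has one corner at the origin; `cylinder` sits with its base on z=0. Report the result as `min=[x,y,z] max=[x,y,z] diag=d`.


min=[-13.400,-4.800,-7.700] max=[-4.400,12.500,13.600] diag=28.879

A = translate([-10.4, -1.8, -7.7]) cube([3, 11.3, 11.7]) → bbox [-10.4,-1.8,-7.7] .. [-7.4,9.5,4]
B = cylinder(h=9.6, r=3) → bbox [-3,-3,0] .. [3,3,9.6]
lo = A.lo+B.lo = [-10.4-3, -1.8-3, -7.7+0] = [-13.400,-4.800,-7.700]
hi = A.hi+B.hi = [-7.4+3, 9.5+3, 4+9.6] = [-4.400,12.500,13.600]
diag = √(9²+17.3²+21.3²) = √833.98 = 28.879


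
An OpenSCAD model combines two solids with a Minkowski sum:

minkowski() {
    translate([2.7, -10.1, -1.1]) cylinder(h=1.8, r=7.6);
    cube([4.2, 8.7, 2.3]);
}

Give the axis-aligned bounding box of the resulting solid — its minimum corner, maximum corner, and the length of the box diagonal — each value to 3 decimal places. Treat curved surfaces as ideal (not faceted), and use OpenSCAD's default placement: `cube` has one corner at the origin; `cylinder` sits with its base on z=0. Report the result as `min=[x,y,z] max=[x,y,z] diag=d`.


min=[-4.900,-17.700,-1.100] max=[14.500,6.200,3.000] diag=31.054

A = translate([2.7, -10.1, -1.1]) cylinder(h=1.8, r=7.6) → bbox [-4.9,-17.7,-1.1] .. [10.3,-2.5,0.7]
B = cube([4.2, 8.7, 2.3]) → bbox [0,0,0] .. [4.2,8.7,2.3]
lo = A.lo+B.lo = [-4.9+0, -17.7+0, -1.1+0] = [-4.900,-17.700,-1.100]
hi = A.hi+B.hi = [10.3+4.2, -2.5+8.7, 0.7+2.3] = [14.500,6.200,3.000]
diag = √(19.4²+23.9²+4.1²) = √964.38 = 31.054


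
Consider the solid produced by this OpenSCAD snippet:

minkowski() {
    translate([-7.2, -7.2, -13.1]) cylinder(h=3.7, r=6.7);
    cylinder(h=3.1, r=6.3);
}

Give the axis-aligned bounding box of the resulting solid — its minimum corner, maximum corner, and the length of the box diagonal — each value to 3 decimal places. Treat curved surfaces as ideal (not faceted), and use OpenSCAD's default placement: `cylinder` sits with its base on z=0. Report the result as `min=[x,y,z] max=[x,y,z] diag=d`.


min=[-20.200,-20.200,-13.100] max=[5.800,5.800,-6.300] diag=37.393

A = translate([-7.2, -7.2, -13.1]) cylinder(h=3.7, r=6.7) → bbox [-13.9,-13.9,-13.1] .. [-0.5,-0.5,-9.4]
B = cylinder(h=3.1, r=6.3) → bbox [-6.3,-6.3,0] .. [6.3,6.3,3.1]
lo = A.lo+B.lo = [-13.9-6.3, -13.9-6.3, -13.1+0] = [-20.200,-20.200,-13.100]
hi = A.hi+B.hi = [-0.5+6.3, -0.5+6.3, -9.4+3.1] = [5.800,5.800,-6.300]
diag = √(26²+26²+6.8²) = √1398.24 = 37.393


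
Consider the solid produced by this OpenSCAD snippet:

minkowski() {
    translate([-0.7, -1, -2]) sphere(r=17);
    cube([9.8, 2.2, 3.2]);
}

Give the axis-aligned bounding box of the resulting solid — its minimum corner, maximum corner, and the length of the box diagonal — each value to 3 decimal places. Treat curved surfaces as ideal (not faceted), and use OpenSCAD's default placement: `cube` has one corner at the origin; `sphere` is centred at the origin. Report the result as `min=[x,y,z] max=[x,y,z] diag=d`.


A = translate([-0.7, -1, -2]) sphere(r=17) → bbox [-17.7,-18,-19] .. [16.3,16,15]
B = cube([9.8, 2.2, 3.2]) → bbox [0,0,0] .. [9.8,2.2,3.2]
lo = A.lo+B.lo = [-17.7+0, -18+0, -19+0] = [-17.700,-18.000,-19.000]
hi = A.hi+B.hi = [16.3+9.8, 16+2.2, 15+3.2] = [26.100,18.200,18.200]
diag = √(43.8²+36.2²+37.2²) = √4612.72 = 67.917

min=[-17.700,-18.000,-19.000] max=[26.100,18.200,18.200] diag=67.917


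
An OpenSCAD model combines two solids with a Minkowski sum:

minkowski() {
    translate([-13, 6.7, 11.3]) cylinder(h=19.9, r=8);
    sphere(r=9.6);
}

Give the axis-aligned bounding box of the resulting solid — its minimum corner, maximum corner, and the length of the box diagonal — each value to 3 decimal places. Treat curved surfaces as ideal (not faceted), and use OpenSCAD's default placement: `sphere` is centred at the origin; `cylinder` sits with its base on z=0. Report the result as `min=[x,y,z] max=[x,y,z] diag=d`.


min=[-30.600,-10.900,1.700] max=[4.600,24.300,40.800] diag=63.300

A = translate([-13, 6.7, 11.3]) cylinder(h=19.9, r=8) → bbox [-21,-1.3,11.3] .. [-5,14.7,31.2]
B = sphere(r=9.6) → bbox [-9.6,-9.6,-9.6] .. [9.6,9.6,9.6]
lo = A.lo+B.lo = [-21-9.6, -1.3-9.6, 11.3-9.6] = [-30.600,-10.900,1.700]
hi = A.hi+B.hi = [-5+9.6, 14.7+9.6, 31.2+9.6] = [4.600,24.300,40.800]
diag = √(35.2²+35.2²+39.1²) = √4006.89 = 63.300


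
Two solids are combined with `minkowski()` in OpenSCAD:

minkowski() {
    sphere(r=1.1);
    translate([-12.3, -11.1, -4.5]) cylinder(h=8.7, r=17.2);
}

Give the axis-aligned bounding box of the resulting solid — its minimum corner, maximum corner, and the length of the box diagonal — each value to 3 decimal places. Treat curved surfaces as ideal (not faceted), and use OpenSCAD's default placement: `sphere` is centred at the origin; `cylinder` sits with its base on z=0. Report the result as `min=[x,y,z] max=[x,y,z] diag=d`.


A = translate([-12.3, -11.1, -4.5]) cylinder(h=8.7, r=17.2) → bbox [-29.5,-28.3,-4.5] .. [4.9,6.1,4.2]
B = sphere(r=1.1) → bbox [-1.1,-1.1,-1.1] .. [1.1,1.1,1.1]
lo = A.lo+B.lo = [-29.5-1.1, -28.3-1.1, -4.5-1.1] = [-30.600,-29.400,-5.600]
hi = A.hi+B.hi = [4.9+1.1, 6.1+1.1, 4.2+1.1] = [6.000,7.200,5.300]
diag = √(36.6²+36.6²+10.9²) = √2797.93 = 52.895

min=[-30.600,-29.400,-5.600] max=[6.000,7.200,5.300] diag=52.895


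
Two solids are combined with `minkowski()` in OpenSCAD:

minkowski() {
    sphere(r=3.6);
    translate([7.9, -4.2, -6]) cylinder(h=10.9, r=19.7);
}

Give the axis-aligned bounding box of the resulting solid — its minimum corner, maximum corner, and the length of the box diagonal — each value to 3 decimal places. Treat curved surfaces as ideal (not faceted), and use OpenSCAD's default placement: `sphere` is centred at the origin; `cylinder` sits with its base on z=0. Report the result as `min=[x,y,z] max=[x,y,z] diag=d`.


min=[-15.400,-27.500,-9.600] max=[31.200,19.100,8.500] diag=68.343

A = translate([7.9, -4.2, -6]) cylinder(h=10.9, r=19.7) → bbox [-11.8,-23.9,-6] .. [27.6,15.5,4.9]
B = sphere(r=3.6) → bbox [-3.6,-3.6,-3.6] .. [3.6,3.6,3.6]
lo = A.lo+B.lo = [-11.8-3.6, -23.9-3.6, -6-3.6] = [-15.400,-27.500,-9.600]
hi = A.hi+B.hi = [27.6+3.6, 15.5+3.6, 4.9+3.6] = [31.200,19.100,8.500]
diag = √(46.6²+46.6²+18.1²) = √4670.73 = 68.343


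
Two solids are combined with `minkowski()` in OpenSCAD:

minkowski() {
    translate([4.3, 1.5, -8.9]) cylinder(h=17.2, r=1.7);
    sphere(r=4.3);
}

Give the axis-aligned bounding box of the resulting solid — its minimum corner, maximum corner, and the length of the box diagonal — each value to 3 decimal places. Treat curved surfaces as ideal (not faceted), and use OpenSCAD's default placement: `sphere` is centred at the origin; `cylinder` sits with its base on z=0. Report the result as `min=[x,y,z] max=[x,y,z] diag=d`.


min=[-1.700,-4.500,-13.200] max=[10.300,7.500,12.600] diag=30.881

A = translate([4.3, 1.5, -8.9]) cylinder(h=17.2, r=1.7) → bbox [2.6,-0.2,-8.9] .. [6,3.2,8.3]
B = sphere(r=4.3) → bbox [-4.3,-4.3,-4.3] .. [4.3,4.3,4.3]
lo = A.lo+B.lo = [2.6-4.3, -0.2-4.3, -8.9-4.3] = [-1.700,-4.500,-13.200]
hi = A.hi+B.hi = [6+4.3, 3.2+4.3, 8.3+4.3] = [10.300,7.500,12.600]
diag = √(12²+12²+25.8²) = √953.64 = 30.881


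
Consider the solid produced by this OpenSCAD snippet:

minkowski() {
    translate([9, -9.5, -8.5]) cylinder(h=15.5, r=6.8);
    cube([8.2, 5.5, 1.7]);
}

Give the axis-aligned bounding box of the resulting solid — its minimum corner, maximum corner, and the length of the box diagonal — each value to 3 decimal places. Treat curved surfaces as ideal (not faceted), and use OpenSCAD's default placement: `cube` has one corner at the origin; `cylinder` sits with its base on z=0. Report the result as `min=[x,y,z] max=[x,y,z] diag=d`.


min=[2.200,-16.300,-8.500] max=[24.000,2.800,8.700] diag=33.703

A = translate([9, -9.5, -8.5]) cylinder(h=15.5, r=6.8) → bbox [2.2,-16.3,-8.5] .. [15.8,-2.7,7]
B = cube([8.2, 5.5, 1.7]) → bbox [0,0,0] .. [8.2,5.5,1.7]
lo = A.lo+B.lo = [2.2+0, -16.3+0, -8.5+0] = [2.200,-16.300,-8.500]
hi = A.hi+B.hi = [15.8+8.2, -2.7+5.5, 7+1.7] = [24.000,2.800,8.700]
diag = √(21.8²+19.1²+17.2²) = √1135.89 = 33.703
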